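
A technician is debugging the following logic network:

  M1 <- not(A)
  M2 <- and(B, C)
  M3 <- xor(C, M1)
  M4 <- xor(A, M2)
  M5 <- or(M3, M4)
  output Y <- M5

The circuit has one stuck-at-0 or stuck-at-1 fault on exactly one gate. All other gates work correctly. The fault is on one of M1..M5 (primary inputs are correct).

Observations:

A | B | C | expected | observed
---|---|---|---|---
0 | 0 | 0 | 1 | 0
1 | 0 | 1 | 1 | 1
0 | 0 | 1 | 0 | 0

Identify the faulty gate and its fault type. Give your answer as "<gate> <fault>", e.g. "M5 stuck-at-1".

Fault-free values for test 1 (A=0, B=0, C=0): M1=1, M2=0, M3=1, M4=0, M5=1, giving Y=1. Observed 0.
Test 1: faults giving observed 0 are {M1 stuck-at-0, M3 stuck-at-0, M5 stuck-at-0}.
Test 2 (A=1, B=0, C=1): fault-free M1=0, M2=0, M3=1, M4=1, M5=1 → 1; observed 1. Eliminates M5 stuck-at-0.
Test 3 (A=0, B=0, C=1): fault-free M1=1, M2=0, M3=0, M4=0, M5=0 → 0; observed 0. Eliminates M1 stuck-at-0.
Only M3 stuck-at-0 is consistent with every test.

M3 stuck-at-0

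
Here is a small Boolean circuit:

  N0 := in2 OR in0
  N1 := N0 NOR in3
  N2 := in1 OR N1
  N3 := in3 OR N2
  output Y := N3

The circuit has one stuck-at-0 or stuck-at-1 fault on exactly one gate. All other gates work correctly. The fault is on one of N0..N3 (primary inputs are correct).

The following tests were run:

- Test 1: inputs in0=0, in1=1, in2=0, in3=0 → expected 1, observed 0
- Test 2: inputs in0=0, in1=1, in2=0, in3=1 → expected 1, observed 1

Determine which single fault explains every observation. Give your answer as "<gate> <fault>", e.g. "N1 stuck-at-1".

N2 stuck-at-0

Fault-free values for test 1 (in0=0, in1=1, in2=0, in3=0): N0=0, N1=1, N2=1, N3=1, giving Y=1. Observed 0.
Test 1: faults giving observed 0 are {N2 stuck-at-0, N3 stuck-at-0}.
Test 2 (in0=0, in1=1, in2=0, in3=1): fault-free N0=0, N1=0, N2=1, N3=1 → 1; observed 1. Eliminates N3 stuck-at-0.
Only N2 stuck-at-0 is consistent with every test.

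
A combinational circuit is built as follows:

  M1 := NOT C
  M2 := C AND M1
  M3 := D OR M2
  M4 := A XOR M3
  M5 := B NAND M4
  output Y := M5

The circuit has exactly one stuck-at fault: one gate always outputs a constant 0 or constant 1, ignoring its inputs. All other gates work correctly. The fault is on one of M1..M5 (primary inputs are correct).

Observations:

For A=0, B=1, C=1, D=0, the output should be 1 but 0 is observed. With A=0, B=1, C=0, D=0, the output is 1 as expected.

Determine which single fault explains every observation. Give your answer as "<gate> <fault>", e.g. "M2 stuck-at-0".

Fault-free values for test 1 (A=0, B=1, C=1, D=0): M1=0, M2=0, M3=0, M4=0, M5=1, giving Y=1. Observed 0.
Test 1: faults giving observed 0 are {M1 stuck-at-1, M2 stuck-at-1, M3 stuck-at-1, M4 stuck-at-1, M5 stuck-at-0}.
Test 2 (A=0, B=1, C=0, D=0): fault-free M1=1, M2=0, M3=0, M4=0, M5=1 → 1; observed 1. Eliminates M2 stuck-at-1, M3 stuck-at-1, M4 stuck-at-1, M5 stuck-at-0.
Only M1 stuck-at-1 is consistent with every test.

M1 stuck-at-1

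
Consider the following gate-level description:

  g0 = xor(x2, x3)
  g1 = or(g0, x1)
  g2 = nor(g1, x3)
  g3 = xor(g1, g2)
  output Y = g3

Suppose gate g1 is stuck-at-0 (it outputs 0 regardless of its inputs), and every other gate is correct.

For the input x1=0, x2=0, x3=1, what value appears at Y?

Propagate with g1 forced: g0=1, g1=0 [stuck-at-0], g2=0, g3=0.
So Y = 0. (Without the fault it would be 1.)

0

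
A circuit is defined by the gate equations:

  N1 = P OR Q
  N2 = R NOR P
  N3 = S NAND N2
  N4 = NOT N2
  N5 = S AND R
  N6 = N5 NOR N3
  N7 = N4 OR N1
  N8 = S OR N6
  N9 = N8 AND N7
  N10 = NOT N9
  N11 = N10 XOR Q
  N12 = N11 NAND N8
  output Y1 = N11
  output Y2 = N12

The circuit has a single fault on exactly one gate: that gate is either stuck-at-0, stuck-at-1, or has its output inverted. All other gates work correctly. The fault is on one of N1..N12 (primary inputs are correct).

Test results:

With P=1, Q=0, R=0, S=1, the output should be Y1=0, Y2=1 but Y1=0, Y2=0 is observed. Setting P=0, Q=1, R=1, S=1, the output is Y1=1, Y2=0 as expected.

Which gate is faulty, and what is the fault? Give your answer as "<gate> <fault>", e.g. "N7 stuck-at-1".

Fault-free values for test 1 (P=1, Q=0, R=0, S=1): N1=1, N2=0, N3=1, N4=1, N5=0, N6=0, N7=1, N8=1, N9=1, N10=0, N11=0, N12=1, giving Y1=0, Y2=1. Observed Y1=0, Y2=0.
Test 1: faults giving observed Y1=0, Y2=0 are {N12 stuck-at-0, N12 inverted output}.
Test 2 (P=0, Q=1, R=1, S=1): fault-free N1=1, N2=0, N3=1, N4=1, N5=1, N6=0, N7=1, N8=1, N9=1, N10=0, N11=1, N12=0 → Y1=1, Y2=0; observed Y1=1, Y2=0. Eliminates N12 inverted output.
Only N12 stuck-at-0 is consistent with every test.

N12 stuck-at-0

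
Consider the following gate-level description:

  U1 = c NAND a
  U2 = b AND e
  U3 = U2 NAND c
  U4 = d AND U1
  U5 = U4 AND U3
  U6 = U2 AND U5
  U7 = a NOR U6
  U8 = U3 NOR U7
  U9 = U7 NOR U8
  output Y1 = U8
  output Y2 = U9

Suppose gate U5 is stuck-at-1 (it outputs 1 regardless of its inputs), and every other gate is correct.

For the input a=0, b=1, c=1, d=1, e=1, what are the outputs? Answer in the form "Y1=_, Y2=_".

Y1=1, Y2=0

Propagate with U5 forced: U1=1, U2=1, U3=0, U4=1, U5=1 [stuck-at-1], U6=1, U7=0, U8=1, U9=0.
So the outputs are Y1=1, Y2=0. (Without the fault they would be Y1=0, Y2=0.)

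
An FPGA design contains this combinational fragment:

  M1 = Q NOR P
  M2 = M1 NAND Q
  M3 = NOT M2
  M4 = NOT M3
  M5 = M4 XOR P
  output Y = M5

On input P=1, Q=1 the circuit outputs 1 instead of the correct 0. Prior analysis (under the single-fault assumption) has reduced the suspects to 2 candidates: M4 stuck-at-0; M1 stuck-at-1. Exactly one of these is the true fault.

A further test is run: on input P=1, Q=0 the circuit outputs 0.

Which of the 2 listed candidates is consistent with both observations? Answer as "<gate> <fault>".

Evaluate each candidate on input P=1, Q=0:
  M4 stuck-at-0: M1=0, M2=1, M3=0, M4=0 [stuck-at-0], M5=1 → 1 — eliminated
  M1 stuck-at-1: M1=1 [stuck-at-1], M2=1, M3=0, M4=1, M5=0 → 0 — matches
Only M1 stuck-at-1 reproduces the observed 0.

M1 stuck-at-1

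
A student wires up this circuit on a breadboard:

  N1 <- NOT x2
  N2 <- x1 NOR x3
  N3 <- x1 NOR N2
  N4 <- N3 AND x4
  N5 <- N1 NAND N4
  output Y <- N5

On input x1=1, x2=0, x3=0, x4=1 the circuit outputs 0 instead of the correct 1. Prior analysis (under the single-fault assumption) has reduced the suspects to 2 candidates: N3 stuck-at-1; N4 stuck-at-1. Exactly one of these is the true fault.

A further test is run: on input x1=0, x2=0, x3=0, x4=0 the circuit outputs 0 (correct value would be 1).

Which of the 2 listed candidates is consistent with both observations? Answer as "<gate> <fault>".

Evaluate each candidate on input x1=0, x2=0, x3=0, x4=0:
  N3 stuck-at-1: N1=1, N2=1, N3=1 [stuck-at-1], N4=0, N5=1 → 1 — eliminated
  N4 stuck-at-1: N1=1, N2=1, N3=0, N4=1 [stuck-at-1], N5=0 → 0 — matches
Only N4 stuck-at-1 reproduces the observed 0.

N4 stuck-at-1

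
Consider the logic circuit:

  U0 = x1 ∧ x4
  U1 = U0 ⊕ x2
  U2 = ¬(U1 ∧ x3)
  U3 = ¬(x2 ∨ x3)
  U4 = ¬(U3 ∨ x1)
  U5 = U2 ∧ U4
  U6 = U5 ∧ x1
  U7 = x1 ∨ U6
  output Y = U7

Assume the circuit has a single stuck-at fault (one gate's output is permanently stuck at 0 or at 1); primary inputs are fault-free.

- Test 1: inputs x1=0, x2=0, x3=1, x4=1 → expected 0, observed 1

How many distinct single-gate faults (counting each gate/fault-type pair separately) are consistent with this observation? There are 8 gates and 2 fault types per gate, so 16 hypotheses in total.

Fault-free: U0=0, U1=0, U2=1, U3=0, U4=1, U5=1, U6=0, U7=0 → 0. Observed 1.
  U0: none of the 2 fault types match ✗
  U1: none of the 2 fault types match ✗
  U2: none of the 2 fault types match ✗
  U3: none of the 2 fault types match ✗
  U4: none of the 2 fault types match ✗
  U5: none of the 2 fault types match ✗
  U6: stuck-at-1 ✓; others ✗
  U7: stuck-at-1 ✓; others ✗
Consistent faults: {U6 stuck-at-1, U7 stuck-at-1} — 2 in all.

2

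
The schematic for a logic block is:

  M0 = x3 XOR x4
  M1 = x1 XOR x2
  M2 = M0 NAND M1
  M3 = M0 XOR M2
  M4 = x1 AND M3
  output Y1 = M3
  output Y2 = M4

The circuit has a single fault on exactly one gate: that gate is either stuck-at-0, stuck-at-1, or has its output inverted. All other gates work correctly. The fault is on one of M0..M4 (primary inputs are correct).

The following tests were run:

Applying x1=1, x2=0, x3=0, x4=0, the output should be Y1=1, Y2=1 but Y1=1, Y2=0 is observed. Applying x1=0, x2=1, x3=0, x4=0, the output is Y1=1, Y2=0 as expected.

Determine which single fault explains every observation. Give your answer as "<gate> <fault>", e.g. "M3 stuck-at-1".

M4 stuck-at-0

Fault-free values for test 1 (x1=1, x2=0, x3=0, x4=0): M0=0, M1=1, M2=1, M3=1, M4=1, giving Y1=1, Y2=1. Observed Y1=1, Y2=0.
Test 1: faults giving observed Y1=1, Y2=0 are {M4 stuck-at-0, M4 inverted output}.
Test 2 (x1=0, x2=1, x3=0, x4=0): fault-free M0=0, M1=1, M2=1, M3=1, M4=0 → Y1=1, Y2=0; observed Y1=1, Y2=0. Eliminates M4 inverted output.
Only M4 stuck-at-0 is consistent with every test.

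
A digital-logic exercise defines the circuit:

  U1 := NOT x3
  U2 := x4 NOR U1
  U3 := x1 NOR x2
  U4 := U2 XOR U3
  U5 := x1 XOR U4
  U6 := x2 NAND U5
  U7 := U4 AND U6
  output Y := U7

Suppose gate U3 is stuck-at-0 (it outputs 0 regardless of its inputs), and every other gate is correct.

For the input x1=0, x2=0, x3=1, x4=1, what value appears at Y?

0

Propagate with U3 forced: U1=0, U2=0, U3=0 [stuck-at-0], U4=0, U5=0, U6=1, U7=0.
So Y = 0. (Without the fault it would be 1.)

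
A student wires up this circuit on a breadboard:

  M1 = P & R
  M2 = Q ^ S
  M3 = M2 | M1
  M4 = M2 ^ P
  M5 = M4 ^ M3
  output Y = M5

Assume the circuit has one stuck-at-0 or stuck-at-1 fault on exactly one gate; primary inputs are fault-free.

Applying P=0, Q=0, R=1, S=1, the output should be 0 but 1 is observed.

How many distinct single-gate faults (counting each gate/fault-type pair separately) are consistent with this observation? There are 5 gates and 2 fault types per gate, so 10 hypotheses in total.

Fault-free: M1=0, M2=1, M3=1, M4=1, M5=0 → 0. Observed 1.
  M1 stuck-at-0: output 0 ✗
  M1 stuck-at-1: output 0 ✗
  M2 stuck-at-0: output 0 ✗
  M2 stuck-at-1: output 0 ✗
  M3 stuck-at-0: output 1 ✓
  M3 stuck-at-1: output 0 ✗
  M4 stuck-at-0: output 1 ✓
  M4 stuck-at-1: output 0 ✗
  M5 stuck-at-0: output 0 ✗
  M5 stuck-at-1: output 1 ✓
Consistent faults: {M3 stuck-at-0, M4 stuck-at-0, M5 stuck-at-1} — 3 in all.

3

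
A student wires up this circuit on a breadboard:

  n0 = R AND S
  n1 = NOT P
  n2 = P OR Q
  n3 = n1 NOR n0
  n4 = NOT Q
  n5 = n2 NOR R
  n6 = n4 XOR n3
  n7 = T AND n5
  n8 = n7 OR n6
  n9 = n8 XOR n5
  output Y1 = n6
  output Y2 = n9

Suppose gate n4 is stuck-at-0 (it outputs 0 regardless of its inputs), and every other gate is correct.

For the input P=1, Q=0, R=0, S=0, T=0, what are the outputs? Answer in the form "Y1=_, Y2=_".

Y1=1, Y2=1

Propagate with n4 forced: n0=0, n1=0, n2=1, n3=1, n4=0 [stuck-at-0], n5=0, n6=1, n7=0, n8=1, n9=1.
So the outputs are Y1=1, Y2=1. (Without the fault they would be Y1=0, Y2=0.)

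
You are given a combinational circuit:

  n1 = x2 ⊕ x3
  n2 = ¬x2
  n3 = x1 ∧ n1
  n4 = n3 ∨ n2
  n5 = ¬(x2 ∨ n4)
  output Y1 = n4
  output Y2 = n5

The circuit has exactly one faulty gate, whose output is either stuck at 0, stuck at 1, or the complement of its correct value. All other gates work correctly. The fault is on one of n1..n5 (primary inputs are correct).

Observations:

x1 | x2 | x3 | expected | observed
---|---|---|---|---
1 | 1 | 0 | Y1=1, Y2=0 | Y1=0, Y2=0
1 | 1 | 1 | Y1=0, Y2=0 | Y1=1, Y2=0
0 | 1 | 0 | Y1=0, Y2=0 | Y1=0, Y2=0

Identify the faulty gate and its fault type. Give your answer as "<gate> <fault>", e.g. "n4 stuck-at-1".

n1 inverted output

Fault-free values for test 1 (x1=1, x2=1, x3=0): n1=1, n2=0, n3=1, n4=1, n5=0, giving Y1=1, Y2=0. Observed Y1=0, Y2=0.
Test 1: faults giving observed Y1=0, Y2=0 are {n1 stuck-at-0, n1 inverted output, n3 stuck-at-0, n3 inverted output, n4 stuck-at-0, n4 inverted output}.
Test 2 (x1=1, x2=1, x3=1): fault-free n1=0, n2=0, n3=0, n4=0, n5=0 → Y1=0, Y2=0; observed Y1=1, Y2=0. Eliminates n1 stuck-at-0, n3 stuck-at-0, n4 stuck-at-0.
Test 3 (x1=0, x2=1, x3=0): fault-free n1=1, n2=0, n3=0, n4=0, n5=0 → Y1=0, Y2=0; observed Y1=0, Y2=0. Eliminates n3 inverted output, n4 inverted output.
Only n1 inverted output is consistent with every test.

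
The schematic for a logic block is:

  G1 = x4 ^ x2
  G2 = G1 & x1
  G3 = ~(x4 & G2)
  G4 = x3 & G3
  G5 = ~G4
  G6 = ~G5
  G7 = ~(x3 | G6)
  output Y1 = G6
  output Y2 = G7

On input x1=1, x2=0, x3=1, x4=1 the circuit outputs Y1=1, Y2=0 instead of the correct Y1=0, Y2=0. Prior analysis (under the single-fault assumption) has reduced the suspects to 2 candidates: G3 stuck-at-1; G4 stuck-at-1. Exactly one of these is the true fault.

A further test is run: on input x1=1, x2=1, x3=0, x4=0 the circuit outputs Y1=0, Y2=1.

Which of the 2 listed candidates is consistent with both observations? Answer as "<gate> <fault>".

G3 stuck-at-1

Evaluate each candidate on input x1=1, x2=1, x3=0, x4=0:
  G3 stuck-at-1: G1=1, G2=1, G3=1 [stuck-at-1], G4=0, G5=1, G6=0, G7=1 → Y1=0, Y2=1 — matches
  G4 stuck-at-1: G1=1, G2=1, G3=1, G4=1 [stuck-at-1], G5=0, G6=1, G7=0 → Y1=1, Y2=0 — eliminated
Only G3 stuck-at-1 reproduces the observed Y1=0, Y2=1.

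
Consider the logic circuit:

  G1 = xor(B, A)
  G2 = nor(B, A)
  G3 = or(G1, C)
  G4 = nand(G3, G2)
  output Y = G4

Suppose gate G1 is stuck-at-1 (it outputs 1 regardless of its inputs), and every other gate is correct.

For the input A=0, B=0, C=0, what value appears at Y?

Propagate with G1 forced: G1=1 [stuck-at-1], G2=1, G3=1, G4=0.
So Y = 0. (Without the fault it would be 1.)

0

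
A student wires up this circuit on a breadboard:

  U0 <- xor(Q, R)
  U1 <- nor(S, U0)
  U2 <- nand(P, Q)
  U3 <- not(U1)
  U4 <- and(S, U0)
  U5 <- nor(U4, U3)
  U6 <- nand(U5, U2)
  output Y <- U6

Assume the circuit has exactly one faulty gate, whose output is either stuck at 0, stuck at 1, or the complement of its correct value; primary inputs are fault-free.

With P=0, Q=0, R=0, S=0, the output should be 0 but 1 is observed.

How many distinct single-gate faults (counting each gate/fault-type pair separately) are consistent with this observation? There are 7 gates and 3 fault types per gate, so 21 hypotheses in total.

14

Fault-free: U0=0, U1=1, U2=1, U3=0, U4=0, U5=1, U6=0 → 0. Observed 1.
  U0: stuck-at-1, inverted output ✓; others ✗
  U1: stuck-at-0, inverted output ✓; others ✗
  U2: stuck-at-0, inverted output ✓; others ✗
  U3: stuck-at-1, inverted output ✓; others ✗
  U4: stuck-at-1, inverted output ✓; others ✗
  U5: stuck-at-0, inverted output ✓; others ✗
  U6: stuck-at-1, inverted output ✓; others ✗
Consistent faults: {U0 stuck-at-1, U0 inverted output, U1 stuck-at-0, U1 inverted output, U2 stuck-at-0, U2 inverted output, U3 stuck-at-1, U3 inverted output, U4 stuck-at-1, U4 inverted output, U5 stuck-at-0, U5 inverted output, U6 stuck-at-1, U6 inverted output} — 14 in all.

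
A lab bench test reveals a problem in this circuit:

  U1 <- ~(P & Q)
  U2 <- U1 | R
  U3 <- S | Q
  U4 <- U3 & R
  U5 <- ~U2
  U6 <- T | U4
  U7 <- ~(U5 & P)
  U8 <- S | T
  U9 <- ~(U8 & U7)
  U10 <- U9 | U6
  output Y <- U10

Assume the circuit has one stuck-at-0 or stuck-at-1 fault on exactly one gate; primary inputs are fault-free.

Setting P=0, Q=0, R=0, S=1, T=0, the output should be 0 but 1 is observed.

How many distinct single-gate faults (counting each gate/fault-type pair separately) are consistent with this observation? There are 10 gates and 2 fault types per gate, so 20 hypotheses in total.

6

Fault-free: U1=1, U2=1, U3=1, U4=0, U5=0, U6=0, U7=1, U8=1, U9=0, U10=0 → 0. Observed 1.
  U1: none of the 2 fault types match ✗
  U2: none of the 2 fault types match ✗
  U3: none of the 2 fault types match ✗
  U4: stuck-at-1 ✓; others ✗
  U5: none of the 2 fault types match ✗
  U6: stuck-at-1 ✓; others ✗
  U7: stuck-at-0 ✓; others ✗
  U8: stuck-at-0 ✓; others ✗
  U9: stuck-at-1 ✓; others ✗
  U10: stuck-at-1 ✓; others ✗
Consistent faults: {U4 stuck-at-1, U6 stuck-at-1, U7 stuck-at-0, U8 stuck-at-0, U9 stuck-at-1, U10 stuck-at-1} — 6 in all.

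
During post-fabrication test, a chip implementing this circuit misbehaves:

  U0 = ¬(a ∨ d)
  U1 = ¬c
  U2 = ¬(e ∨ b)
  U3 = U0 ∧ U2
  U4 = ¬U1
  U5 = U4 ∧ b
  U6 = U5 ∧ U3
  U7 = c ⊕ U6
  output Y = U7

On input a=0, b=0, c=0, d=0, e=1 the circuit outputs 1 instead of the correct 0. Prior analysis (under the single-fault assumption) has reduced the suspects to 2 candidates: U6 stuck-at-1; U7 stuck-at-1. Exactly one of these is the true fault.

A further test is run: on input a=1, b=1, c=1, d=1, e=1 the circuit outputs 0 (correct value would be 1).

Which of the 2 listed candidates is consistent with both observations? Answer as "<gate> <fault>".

Evaluate each candidate on input a=1, b=1, c=1, d=1, e=1:
  U6 stuck-at-1: U0=0, U1=0, U2=0, U3=0, U4=1, U5=1, U6=1 [stuck-at-1], U7=0 → 0 — matches
  U7 stuck-at-1: U0=0, U1=0, U2=0, U3=0, U4=1, U5=1, U6=0, U7=1 [stuck-at-1] → 1 — eliminated
Only U6 stuck-at-1 reproduces the observed 0.

U6 stuck-at-1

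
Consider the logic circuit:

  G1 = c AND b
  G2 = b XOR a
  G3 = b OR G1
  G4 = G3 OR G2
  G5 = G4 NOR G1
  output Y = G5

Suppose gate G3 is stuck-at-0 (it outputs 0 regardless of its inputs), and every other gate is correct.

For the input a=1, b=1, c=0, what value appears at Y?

1

Propagate with G3 forced: G1=0, G2=0, G3=0 [stuck-at-0], G4=0, G5=1.
So Y = 1. (Without the fault it would be 0.)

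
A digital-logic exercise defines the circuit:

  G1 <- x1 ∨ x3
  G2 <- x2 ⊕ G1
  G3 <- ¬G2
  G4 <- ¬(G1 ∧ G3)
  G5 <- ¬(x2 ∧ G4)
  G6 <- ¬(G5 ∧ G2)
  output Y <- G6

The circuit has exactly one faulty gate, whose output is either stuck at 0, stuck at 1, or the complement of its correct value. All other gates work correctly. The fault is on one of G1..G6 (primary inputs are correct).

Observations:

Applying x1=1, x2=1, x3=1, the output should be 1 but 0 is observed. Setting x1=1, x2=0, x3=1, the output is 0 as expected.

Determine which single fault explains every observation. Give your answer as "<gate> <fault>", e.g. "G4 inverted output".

G6 stuck-at-0

Fault-free values for test 1 (x1=1, x2=1, x3=1): G1=1, G2=0, G3=1, G4=0, G5=1, G6=1, giving Y=1. Observed 0.
Test 1: faults giving observed 0 are {G6 stuck-at-0, G6 inverted output}.
Test 2 (x1=1, x2=0, x3=1): fault-free G1=1, G2=1, G3=0, G4=1, G5=1, G6=0 → 0; observed 0. Eliminates G6 inverted output.
Only G6 stuck-at-0 is consistent with every test.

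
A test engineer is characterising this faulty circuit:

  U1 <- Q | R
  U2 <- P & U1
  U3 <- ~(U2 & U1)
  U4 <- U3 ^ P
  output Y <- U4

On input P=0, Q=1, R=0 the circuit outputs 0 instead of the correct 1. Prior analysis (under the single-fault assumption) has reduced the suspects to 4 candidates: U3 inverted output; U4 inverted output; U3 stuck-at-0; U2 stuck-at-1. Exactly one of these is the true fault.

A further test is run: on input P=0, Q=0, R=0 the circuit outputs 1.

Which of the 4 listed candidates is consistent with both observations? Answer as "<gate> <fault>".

U2 stuck-at-1

Evaluate each candidate on input P=0, Q=0, R=0:
  U3 inverted output: U1=0, U2=0, U3=0 [inverted output], U4=0 → 0 — eliminated
  U4 inverted output: U1=0, U2=0, U3=1, U4=0 [inverted output] → 0 — eliminated
  U3 stuck-at-0: U1=0, U2=0, U3=0 [stuck-at-0], U4=0 → 0 — eliminated
  U2 stuck-at-1: U1=0, U2=1 [stuck-at-1], U3=1, U4=1 → 1 — matches
Only U2 stuck-at-1 reproduces the observed 1.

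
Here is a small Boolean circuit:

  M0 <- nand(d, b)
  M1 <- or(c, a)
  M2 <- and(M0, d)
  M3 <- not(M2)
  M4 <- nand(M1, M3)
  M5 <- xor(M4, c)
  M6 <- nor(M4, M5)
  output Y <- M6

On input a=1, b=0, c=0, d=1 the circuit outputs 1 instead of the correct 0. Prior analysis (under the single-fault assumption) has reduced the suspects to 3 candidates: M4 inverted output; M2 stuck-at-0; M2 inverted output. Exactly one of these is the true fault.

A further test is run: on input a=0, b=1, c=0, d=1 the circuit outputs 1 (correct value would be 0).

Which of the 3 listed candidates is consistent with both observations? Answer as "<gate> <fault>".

M4 inverted output

Evaluate each candidate on input a=0, b=1, c=0, d=1:
  M4 inverted output: M0=0, M1=0, M2=0, M3=1, M4=0 [inverted output], M5=0, M6=1 → 1 — matches
  M2 stuck-at-0: M0=0, M1=0, M2=0 [stuck-at-0], M3=1, M4=1, M5=1, M6=0 → 0 — eliminated
  M2 inverted output: M0=0, M1=0, M2=1 [inverted output], M3=0, M4=1, M5=1, M6=0 → 0 — eliminated
Only M4 inverted output reproduces the observed 1.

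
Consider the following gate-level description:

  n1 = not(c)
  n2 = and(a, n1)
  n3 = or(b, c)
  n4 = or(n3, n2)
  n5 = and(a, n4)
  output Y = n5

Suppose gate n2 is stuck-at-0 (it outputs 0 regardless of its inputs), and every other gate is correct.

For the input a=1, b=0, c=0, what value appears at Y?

Propagate with n2 forced: n1=1, n2=0 [stuck-at-0], n3=0, n4=0, n5=0.
So Y = 0. (Without the fault it would be 1.)

0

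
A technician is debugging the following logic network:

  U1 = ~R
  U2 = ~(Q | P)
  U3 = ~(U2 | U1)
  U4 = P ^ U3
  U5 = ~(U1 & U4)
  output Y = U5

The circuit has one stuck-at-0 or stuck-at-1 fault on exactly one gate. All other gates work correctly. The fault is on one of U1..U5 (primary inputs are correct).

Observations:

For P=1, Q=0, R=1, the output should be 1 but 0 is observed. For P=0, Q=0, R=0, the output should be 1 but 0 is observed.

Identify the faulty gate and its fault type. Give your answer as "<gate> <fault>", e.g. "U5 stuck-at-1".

U5 stuck-at-0

Fault-free values for test 1 (P=1, Q=0, R=1): U1=0, U2=0, U3=1, U4=0, U5=1, giving Y=1. Observed 0.
Test 1: faults giving observed 0 are {U1 stuck-at-1, U5 stuck-at-0}.
Test 2 (P=0, Q=0, R=0): fault-free U1=1, U2=1, U3=0, U4=0, U5=1 → 1; observed 0. Eliminates U1 stuck-at-1.
Only U5 stuck-at-0 is consistent with every test.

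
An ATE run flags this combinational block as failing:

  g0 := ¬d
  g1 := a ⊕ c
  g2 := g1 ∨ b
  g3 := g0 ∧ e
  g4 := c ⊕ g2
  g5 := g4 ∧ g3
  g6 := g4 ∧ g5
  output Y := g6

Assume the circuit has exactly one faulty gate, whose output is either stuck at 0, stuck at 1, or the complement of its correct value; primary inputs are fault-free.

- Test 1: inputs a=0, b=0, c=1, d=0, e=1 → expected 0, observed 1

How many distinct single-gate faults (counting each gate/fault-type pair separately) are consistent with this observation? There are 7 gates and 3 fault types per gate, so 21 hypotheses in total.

Fault-free: g0=1, g1=1, g2=1, g3=1, g4=0, g5=0, g6=0 → 0. Observed 1.
  g0: none of the 3 fault types match ✗
  g1: stuck-at-0, inverted output ✓; others ✗
  g2: stuck-at-0, inverted output ✓; others ✗
  g3: none of the 3 fault types match ✗
  g4: stuck-at-1, inverted output ✓; others ✗
  g5: none of the 3 fault types match ✗
  g6: stuck-at-1, inverted output ✓; others ✗
Consistent faults: {g1 stuck-at-0, g1 inverted output, g2 stuck-at-0, g2 inverted output, g4 stuck-at-1, g4 inverted output, g6 stuck-at-1, g6 inverted output} — 8 in all.

8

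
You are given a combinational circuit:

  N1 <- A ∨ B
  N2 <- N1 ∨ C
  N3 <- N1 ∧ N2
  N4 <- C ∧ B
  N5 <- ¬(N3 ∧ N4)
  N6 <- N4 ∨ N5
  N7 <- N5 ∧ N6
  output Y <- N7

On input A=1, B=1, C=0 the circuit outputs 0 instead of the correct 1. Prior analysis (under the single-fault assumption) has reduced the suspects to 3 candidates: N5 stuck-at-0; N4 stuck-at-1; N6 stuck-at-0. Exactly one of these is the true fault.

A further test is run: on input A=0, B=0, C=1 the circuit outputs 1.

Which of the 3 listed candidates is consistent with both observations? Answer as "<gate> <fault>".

N4 stuck-at-1

Evaluate each candidate on input A=0, B=0, C=1:
  N5 stuck-at-0: N1=0, N2=1, N3=0, N4=0, N5=0 [stuck-at-0], N6=0, N7=0 → 0 — eliminated
  N4 stuck-at-1: N1=0, N2=1, N3=0, N4=1 [stuck-at-1], N5=1, N6=1, N7=1 → 1 — matches
  N6 stuck-at-0: N1=0, N2=1, N3=0, N4=0, N5=1, N6=0 [stuck-at-0], N7=0 → 0 — eliminated
Only N4 stuck-at-1 reproduces the observed 1.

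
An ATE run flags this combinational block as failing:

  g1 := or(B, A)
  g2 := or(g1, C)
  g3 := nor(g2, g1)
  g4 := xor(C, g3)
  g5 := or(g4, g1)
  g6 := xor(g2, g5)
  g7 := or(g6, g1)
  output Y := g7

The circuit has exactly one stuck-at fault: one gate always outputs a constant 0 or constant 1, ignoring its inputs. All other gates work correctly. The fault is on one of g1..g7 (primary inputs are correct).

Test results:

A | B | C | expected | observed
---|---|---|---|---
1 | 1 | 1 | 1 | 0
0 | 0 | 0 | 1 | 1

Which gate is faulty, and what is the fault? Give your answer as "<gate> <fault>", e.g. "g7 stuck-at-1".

g1 stuck-at-0

Fault-free values for test 1 (A=1, B=1, C=1): g1=1, g2=1, g3=0, g4=1, g5=1, g6=0, g7=1, giving Y=1. Observed 0.
Test 1: faults giving observed 0 are {g1 stuck-at-0, g7 stuck-at-0}.
Test 2 (A=0, B=0, C=0): fault-free g1=0, g2=0, g3=1, g4=1, g5=1, g6=1, g7=1 → 1; observed 1. Eliminates g7 stuck-at-0.
Only g1 stuck-at-0 is consistent with every test.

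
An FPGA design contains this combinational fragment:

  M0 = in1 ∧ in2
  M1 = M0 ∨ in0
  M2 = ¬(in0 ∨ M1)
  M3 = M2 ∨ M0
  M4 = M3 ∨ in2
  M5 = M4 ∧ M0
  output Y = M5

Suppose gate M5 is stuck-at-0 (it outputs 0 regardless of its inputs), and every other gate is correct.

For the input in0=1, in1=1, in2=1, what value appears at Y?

0

Propagate with M5 forced: M0=1, M1=1, M2=0, M3=1, M4=1, M5=0 [stuck-at-0].
So Y = 0. (Without the fault it would be 1.)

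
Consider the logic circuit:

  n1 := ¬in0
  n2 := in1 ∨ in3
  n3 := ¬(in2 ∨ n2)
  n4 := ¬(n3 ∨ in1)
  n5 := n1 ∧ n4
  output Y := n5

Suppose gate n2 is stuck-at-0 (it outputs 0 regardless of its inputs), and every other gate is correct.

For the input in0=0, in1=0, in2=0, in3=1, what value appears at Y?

0

Propagate with n2 forced: n1=1, n2=0 [stuck-at-0], n3=1, n4=0, n5=0.
So Y = 0. (Without the fault it would be 1.)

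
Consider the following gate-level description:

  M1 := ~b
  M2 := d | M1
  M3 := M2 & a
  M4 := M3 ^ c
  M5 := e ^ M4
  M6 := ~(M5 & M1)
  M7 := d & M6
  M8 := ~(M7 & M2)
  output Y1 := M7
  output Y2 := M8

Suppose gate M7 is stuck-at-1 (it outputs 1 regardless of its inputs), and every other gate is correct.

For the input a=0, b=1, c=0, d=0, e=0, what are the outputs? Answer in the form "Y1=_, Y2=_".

Propagate with M7 forced: M1=0, M2=0, M3=0, M4=0, M5=0, M6=1, M7=1 [stuck-at-1], M8=1.
So the outputs are Y1=1, Y2=1. (Without the fault they would be Y1=0, Y2=1.)

Y1=1, Y2=1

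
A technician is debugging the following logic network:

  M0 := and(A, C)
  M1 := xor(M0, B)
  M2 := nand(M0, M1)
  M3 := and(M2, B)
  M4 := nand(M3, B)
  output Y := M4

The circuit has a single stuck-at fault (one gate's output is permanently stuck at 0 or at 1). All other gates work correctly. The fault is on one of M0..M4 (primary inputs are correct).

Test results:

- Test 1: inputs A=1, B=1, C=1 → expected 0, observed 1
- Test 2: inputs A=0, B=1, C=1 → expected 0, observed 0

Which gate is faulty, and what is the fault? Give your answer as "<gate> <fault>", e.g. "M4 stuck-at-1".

M1 stuck-at-1

Fault-free values for test 1 (A=1, B=1, C=1): M0=1, M1=0, M2=1, M3=1, M4=0, giving Y=0. Observed 1.
Test 1: faults giving observed 1 are {M1 stuck-at-1, M2 stuck-at-0, M3 stuck-at-0, M4 stuck-at-1}.
Test 2 (A=0, B=1, C=1): fault-free M0=0, M1=1, M2=1, M3=1, M4=0 → 0; observed 0. Eliminates M2 stuck-at-0, M3 stuck-at-0, M4 stuck-at-1.
Only M1 stuck-at-1 is consistent with every test.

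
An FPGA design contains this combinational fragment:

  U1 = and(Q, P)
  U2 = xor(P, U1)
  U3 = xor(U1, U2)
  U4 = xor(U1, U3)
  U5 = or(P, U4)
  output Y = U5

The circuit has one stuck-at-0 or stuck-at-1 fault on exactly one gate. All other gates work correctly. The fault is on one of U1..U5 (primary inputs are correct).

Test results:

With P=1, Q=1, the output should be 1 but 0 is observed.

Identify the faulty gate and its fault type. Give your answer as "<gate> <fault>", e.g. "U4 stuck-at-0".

U5 stuck-at-0

Fault-free values for test 1 (P=1, Q=1): U1=1, U2=0, U3=1, U4=0, U5=1, giving Y=1. Observed 0.
Test 1: faults giving observed 0 are {U5 stuck-at-0}.
Only U5 stuck-at-0 is consistent with every test.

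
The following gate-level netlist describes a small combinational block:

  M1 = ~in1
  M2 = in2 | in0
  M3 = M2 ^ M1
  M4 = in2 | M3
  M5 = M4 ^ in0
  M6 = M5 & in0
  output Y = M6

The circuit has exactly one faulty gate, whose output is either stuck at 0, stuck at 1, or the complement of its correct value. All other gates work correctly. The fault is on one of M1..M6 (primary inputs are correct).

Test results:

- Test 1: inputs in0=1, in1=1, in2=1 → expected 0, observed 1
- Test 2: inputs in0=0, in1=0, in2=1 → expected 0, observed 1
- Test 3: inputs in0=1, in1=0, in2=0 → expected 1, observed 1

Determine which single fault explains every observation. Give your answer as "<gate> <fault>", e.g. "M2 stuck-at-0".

M6 stuck-at-1

Fault-free values for test 1 (in0=1, in1=1, in2=1): M1=0, M2=1, M3=1, M4=1, M5=0, M6=0, giving Y=0. Observed 1.
Test 1: faults giving observed 1 are {M4 stuck-at-0, M4 inverted output, M5 stuck-at-1, M5 inverted output, M6 stuck-at-1, M6 inverted output}.
Test 2 (in0=0, in1=0, in2=1): fault-free M1=1, M2=1, M3=0, M4=1, M5=1, M6=0 → 0; observed 1. Eliminates M4 stuck-at-0, M4 inverted output, M5 stuck-at-1, M5 inverted output.
Test 3 (in0=1, in1=0, in2=0): fault-free M1=1, M2=1, M3=0, M4=0, M5=1, M6=1 → 1; observed 1. Eliminates M6 inverted output.
Only M6 stuck-at-1 is consistent with every test.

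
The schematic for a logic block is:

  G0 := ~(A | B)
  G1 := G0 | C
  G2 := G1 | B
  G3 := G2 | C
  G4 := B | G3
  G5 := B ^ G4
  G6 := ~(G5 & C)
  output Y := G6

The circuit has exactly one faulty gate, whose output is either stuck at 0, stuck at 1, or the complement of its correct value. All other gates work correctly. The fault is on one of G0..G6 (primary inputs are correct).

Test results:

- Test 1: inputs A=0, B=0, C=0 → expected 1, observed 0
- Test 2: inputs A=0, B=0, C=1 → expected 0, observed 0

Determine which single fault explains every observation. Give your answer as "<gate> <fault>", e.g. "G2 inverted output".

Fault-free values for test 1 (A=0, B=0, C=0): G0=1, G1=1, G2=1, G3=1, G4=1, G5=1, G6=1, giving Y=1. Observed 0.
Test 1: faults giving observed 0 are {G6 stuck-at-0, G6 inverted output}.
Test 2 (A=0, B=0, C=1): fault-free G0=1, G1=1, G2=1, G3=1, G4=1, G5=1, G6=0 → 0; observed 0. Eliminates G6 inverted output.
Only G6 stuck-at-0 is consistent with every test.

G6 stuck-at-0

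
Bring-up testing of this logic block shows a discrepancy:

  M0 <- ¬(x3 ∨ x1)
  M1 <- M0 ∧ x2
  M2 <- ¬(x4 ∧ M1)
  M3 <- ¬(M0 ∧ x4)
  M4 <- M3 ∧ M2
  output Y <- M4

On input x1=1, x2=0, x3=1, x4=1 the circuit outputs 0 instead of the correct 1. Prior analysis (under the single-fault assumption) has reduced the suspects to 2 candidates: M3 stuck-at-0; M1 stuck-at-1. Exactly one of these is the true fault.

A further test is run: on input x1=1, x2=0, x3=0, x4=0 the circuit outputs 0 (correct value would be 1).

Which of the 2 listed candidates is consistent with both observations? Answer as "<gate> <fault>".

M3 stuck-at-0

Evaluate each candidate on input x1=1, x2=0, x3=0, x4=0:
  M3 stuck-at-0: M0=0, M1=0, M2=1, M3=0 [stuck-at-0], M4=0 → 0 — matches
  M1 stuck-at-1: M0=0, M1=1 [stuck-at-1], M2=1, M3=1, M4=1 → 1 — eliminated
Only M3 stuck-at-0 reproduces the observed 0.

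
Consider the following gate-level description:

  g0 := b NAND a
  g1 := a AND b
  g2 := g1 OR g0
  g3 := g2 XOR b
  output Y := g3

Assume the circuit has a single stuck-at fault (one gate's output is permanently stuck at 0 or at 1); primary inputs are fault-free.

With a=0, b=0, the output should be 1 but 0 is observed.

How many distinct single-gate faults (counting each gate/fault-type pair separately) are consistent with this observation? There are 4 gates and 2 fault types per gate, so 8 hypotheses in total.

3

Fault-free: g0=1, g1=0, g2=1, g3=1 → 1. Observed 0.
  g0 stuck-at-0: output 0 ✓
  g0 stuck-at-1: output 1 ✗
  g1 stuck-at-0: output 1 ✗
  g1 stuck-at-1: output 1 ✗
  g2 stuck-at-0: output 0 ✓
  g2 stuck-at-1: output 1 ✗
  g3 stuck-at-0: output 0 ✓
  g3 stuck-at-1: output 1 ✗
Consistent faults: {g0 stuck-at-0, g2 stuck-at-0, g3 stuck-at-0} — 3 in all.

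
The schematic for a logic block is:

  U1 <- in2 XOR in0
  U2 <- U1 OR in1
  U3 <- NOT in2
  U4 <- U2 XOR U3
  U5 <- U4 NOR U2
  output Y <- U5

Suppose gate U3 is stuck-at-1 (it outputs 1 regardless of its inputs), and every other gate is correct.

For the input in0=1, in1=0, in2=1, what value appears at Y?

0

Propagate with U3 forced: U1=0, U2=0, U3=1 [stuck-at-1], U4=1, U5=0.
So Y = 0. (Without the fault it would be 1.)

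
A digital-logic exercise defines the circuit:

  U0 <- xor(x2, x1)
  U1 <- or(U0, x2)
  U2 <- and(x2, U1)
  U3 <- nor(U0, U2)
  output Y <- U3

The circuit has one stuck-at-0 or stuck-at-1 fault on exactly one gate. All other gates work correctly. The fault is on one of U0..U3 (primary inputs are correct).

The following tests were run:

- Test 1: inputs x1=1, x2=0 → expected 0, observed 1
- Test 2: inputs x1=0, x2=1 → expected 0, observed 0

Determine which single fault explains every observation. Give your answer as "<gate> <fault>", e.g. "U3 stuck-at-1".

Fault-free values for test 1 (x1=1, x2=0): U0=1, U1=1, U2=0, U3=0, giving Y=0. Observed 1.
Test 1: faults giving observed 1 are {U0 stuck-at-0, U3 stuck-at-1}.
Test 2 (x1=0, x2=1): fault-free U0=1, U1=1, U2=1, U3=0 → 0; observed 0. Eliminates U3 stuck-at-1.
Only U0 stuck-at-0 is consistent with every test.

U0 stuck-at-0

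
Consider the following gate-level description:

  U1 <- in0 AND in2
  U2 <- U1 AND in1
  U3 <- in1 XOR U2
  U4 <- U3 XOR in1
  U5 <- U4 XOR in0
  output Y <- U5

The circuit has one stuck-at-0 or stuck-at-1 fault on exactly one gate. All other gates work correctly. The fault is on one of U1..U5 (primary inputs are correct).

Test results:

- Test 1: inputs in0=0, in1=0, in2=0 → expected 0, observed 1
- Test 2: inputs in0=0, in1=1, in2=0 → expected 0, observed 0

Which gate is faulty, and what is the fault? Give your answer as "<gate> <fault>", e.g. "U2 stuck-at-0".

Fault-free values for test 1 (in0=0, in1=0, in2=0): U1=0, U2=0, U3=0, U4=0, U5=0, giving Y=0. Observed 1.
Test 1: faults giving observed 1 are {U2 stuck-at-1, U3 stuck-at-1, U4 stuck-at-1, U5 stuck-at-1}.
Test 2 (in0=0, in1=1, in2=0): fault-free U1=0, U2=0, U3=1, U4=0, U5=0 → 0; observed 0. Eliminates U2 stuck-at-1, U4 stuck-at-1, U5 stuck-at-1.
Only U3 stuck-at-1 is consistent with every test.

U3 stuck-at-1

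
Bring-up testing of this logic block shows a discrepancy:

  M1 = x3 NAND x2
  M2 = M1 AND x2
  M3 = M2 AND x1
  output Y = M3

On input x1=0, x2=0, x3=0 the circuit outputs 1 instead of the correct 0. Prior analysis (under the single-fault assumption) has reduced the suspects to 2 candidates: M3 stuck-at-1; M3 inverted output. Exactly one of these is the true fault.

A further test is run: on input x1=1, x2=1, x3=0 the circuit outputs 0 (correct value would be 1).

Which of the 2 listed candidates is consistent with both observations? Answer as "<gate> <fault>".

Evaluate each candidate on input x1=1, x2=1, x3=0:
  M3 stuck-at-1: M1=1, M2=1, M3=1 [stuck-at-1] → 1 — eliminated
  M3 inverted output: M1=1, M2=1, M3=0 [inverted output] → 0 — matches
Only M3 inverted output reproduces the observed 0.

M3 inverted output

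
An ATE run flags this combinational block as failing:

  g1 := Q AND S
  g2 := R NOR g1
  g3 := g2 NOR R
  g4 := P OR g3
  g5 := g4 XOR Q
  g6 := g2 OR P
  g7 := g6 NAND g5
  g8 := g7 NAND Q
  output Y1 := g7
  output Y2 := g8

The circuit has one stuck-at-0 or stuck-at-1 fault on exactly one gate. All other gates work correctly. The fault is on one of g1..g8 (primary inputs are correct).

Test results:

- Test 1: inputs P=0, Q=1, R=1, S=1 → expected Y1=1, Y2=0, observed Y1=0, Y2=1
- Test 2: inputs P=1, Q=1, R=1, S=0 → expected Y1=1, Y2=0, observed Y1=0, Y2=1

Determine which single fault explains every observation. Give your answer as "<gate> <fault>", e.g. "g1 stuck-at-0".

Fault-free values for test 1 (P=0, Q=1, R=1, S=1): g1=1, g2=0, g3=0, g4=0, g5=1, g6=0, g7=1, g8=0, giving Y1=1, Y2=0. Observed Y1=0, Y2=1.
Test 1: faults giving observed Y1=0, Y2=1 are {g2 stuck-at-1, g6 stuck-at-1, g7 stuck-at-0}.
Test 2 (P=1, Q=1, R=1, S=0): fault-free g1=0, g2=0, g3=0, g4=1, g5=0, g6=1, g7=1, g8=0 → Y1=1, Y2=0; observed Y1=0, Y2=1. Eliminates g2 stuck-at-1, g6 stuck-at-1.
Only g7 stuck-at-0 is consistent with every test.

g7 stuck-at-0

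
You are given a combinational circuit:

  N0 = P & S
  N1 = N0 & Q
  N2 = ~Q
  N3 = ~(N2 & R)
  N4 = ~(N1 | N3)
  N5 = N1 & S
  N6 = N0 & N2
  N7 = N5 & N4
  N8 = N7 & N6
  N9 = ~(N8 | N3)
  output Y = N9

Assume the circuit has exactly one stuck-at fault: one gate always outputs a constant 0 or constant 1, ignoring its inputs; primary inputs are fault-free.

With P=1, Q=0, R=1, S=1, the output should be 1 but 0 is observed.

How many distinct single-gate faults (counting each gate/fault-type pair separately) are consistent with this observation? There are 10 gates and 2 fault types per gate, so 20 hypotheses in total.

6

Fault-free: N0=1, N1=0, N2=1, N3=0, N4=1, N5=0, N6=1, N7=0, N8=0, N9=1 → 1. Observed 0.
  N0: none of the 2 fault types match ✗
  N1: none of the 2 fault types match ✗
  N2: stuck-at-0 ✓; others ✗
  N3: stuck-at-1 ✓; others ✗
  N4: none of the 2 fault types match ✗
  N5: stuck-at-1 ✓; others ✗
  N6: none of the 2 fault types match ✗
  N7: stuck-at-1 ✓; others ✗
  N8: stuck-at-1 ✓; others ✗
  N9: stuck-at-0 ✓; others ✗
Consistent faults: {N2 stuck-at-0, N3 stuck-at-1, N5 stuck-at-1, N7 stuck-at-1, N8 stuck-at-1, N9 stuck-at-0} — 6 in all.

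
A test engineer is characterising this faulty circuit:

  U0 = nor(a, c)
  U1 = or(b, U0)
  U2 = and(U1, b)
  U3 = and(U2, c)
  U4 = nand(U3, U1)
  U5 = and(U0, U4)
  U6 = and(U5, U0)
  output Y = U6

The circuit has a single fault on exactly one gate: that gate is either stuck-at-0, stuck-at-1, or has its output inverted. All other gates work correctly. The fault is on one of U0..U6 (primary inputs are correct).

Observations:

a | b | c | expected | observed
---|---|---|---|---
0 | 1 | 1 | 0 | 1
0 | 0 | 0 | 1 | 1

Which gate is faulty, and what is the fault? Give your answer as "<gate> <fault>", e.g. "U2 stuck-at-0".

U6 stuck-at-1

Fault-free values for test 1 (a=0, b=1, c=1): U0=0, U1=1, U2=1, U3=1, U4=0, U5=0, U6=0, giving Y=0. Observed 1.
Test 1: faults giving observed 1 are {U6 stuck-at-1, U6 inverted output}.
Test 2 (a=0, b=0, c=0): fault-free U0=1, U1=1, U2=0, U3=0, U4=1, U5=1, U6=1 → 1; observed 1. Eliminates U6 inverted output.
Only U6 stuck-at-1 is consistent with every test.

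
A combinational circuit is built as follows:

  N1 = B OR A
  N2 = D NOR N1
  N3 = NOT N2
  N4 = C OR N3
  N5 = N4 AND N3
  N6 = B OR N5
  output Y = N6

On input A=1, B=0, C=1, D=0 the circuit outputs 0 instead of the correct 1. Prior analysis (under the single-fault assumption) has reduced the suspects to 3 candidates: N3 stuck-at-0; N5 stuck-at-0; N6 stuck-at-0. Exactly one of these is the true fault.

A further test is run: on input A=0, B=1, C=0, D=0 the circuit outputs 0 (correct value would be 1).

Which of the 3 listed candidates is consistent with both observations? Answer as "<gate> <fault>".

Evaluate each candidate on input A=0, B=1, C=0, D=0:
  N3 stuck-at-0: N1=1, N2=0, N3=0 [stuck-at-0], N4=0, N5=0, N6=1 → 1 — eliminated
  N5 stuck-at-0: N1=1, N2=0, N3=1, N4=1, N5=0 [stuck-at-0], N6=1 → 1 — eliminated
  N6 stuck-at-0: N1=1, N2=0, N3=1, N4=1, N5=1, N6=0 [stuck-at-0] → 0 — matches
Only N6 stuck-at-0 reproduces the observed 0.

N6 stuck-at-0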